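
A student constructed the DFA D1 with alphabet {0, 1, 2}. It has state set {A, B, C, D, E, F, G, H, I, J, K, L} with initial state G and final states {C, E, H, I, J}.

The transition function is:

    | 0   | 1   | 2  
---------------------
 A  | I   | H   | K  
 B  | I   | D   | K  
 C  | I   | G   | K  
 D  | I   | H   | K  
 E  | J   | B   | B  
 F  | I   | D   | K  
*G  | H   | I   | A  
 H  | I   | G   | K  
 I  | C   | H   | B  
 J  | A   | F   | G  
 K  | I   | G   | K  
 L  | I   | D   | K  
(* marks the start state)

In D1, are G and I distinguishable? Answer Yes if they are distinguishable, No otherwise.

Yes

States {E,F,J,L} cannot be reached from the start state, so discard them.
P0 = {C,H,I} | {A,B,D,G,K}.
On input 1, block {C,H,I} splits into {C,H} and {I}.
Refine {A,B,D,G,K} on symbol 0: members go to different blocks, giving {A,B,D,K} and {G}.
On input 1, block {A,B,D,K} splits into {A,D} and {B} and {K}.
Stable partition: {C,H} | {A,D} | {I} | {G} | {B} | {K} — 6 equivalence classes.
G and I end up in different blocks, so they are distinguishable. For instance, the string 'ε' is accepted from only I.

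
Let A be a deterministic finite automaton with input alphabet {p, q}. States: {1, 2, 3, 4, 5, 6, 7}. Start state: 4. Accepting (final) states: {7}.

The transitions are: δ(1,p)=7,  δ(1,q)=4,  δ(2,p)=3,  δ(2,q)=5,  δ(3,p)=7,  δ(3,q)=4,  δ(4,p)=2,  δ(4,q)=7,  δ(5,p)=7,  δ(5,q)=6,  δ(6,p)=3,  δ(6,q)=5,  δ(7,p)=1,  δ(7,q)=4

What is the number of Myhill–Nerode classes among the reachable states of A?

5

P0 = {7} | {1,2,3,4,5,6}.
On input p, block {1,2,3,4,5,6} splits into {1,3,5} and {2,4,6}.
Split {2,4,6} by δ(·,p) → {2,6} and {4}.
On input q, block {1,3,5} splits into {1,3} and {5}.
No further refinement is possible. Final partition (5 blocks): {7} | {1,3} | {2,6} | {4} | {5}.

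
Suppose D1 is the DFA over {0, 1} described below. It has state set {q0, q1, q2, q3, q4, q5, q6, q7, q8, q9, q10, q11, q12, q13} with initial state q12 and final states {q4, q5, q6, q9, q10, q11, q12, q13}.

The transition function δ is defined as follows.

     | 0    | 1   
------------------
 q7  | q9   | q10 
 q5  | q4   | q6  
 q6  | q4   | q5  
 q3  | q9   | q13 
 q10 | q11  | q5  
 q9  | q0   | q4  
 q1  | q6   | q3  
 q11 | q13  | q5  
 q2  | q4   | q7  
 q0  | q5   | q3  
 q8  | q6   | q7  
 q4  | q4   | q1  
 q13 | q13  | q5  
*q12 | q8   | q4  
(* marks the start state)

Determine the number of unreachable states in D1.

Starting at q12 and following transitions, the reachable set is {q0, q1, q3, q4, q5, q6, q7, q8, q9, q10, q11, q12, q13}. That leaves q2 unreachable — 1 in total.

1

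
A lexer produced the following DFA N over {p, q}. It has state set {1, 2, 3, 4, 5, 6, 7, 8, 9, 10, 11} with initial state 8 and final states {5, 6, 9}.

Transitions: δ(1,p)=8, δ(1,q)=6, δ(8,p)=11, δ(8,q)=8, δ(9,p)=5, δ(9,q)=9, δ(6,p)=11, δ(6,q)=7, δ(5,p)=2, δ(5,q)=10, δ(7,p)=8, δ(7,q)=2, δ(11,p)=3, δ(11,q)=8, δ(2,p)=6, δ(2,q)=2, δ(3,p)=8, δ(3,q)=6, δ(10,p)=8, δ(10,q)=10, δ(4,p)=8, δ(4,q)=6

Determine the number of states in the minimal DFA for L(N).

States {1,4,5,9,10} cannot be reached from the start state, so discard them.
Initial partition by acceptance: {6} | {2,3,7,8,11}.
Split {2,3,7,8,11} by δ(·,p) → {3,7,8,11} and {2}.
Split {3,7,8,11} by δ(·,q) → {8,11} and {3} and {7}.
Refine {8,11} on symbol p: members go to different blocks, giving {8} and {11}.
Stable partition: {6} | {8} | {2} | {3} | {7} | {11} — 6 equivalence classes.

6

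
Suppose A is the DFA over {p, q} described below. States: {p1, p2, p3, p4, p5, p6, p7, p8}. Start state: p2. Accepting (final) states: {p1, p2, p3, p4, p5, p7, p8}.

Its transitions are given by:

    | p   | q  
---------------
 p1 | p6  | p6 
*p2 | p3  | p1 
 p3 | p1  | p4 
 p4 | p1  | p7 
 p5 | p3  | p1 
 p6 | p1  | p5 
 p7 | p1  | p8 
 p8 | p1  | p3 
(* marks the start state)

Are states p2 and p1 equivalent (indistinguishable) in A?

All states are reachable from the start state.
P0 = {p1,p2,p3,p4,p5,p7,p8} | {p6}.
Split {p1,p2,p3,p4,p5,p7,p8} by δ(·,p) → {p2,p3,p4,p5,p7,p8} and {p1}.
Refine {p2,p3,p4,p5,p7,p8} on symbol p: members go to different blocks, giving {p3,p4,p7,p8} and {p2,p5}.
The partition is now stable with 4 blocks: {p3,p4,p7,p8} | {p6} | {p1} | {p2,p5}.
p2 and p1 end up in different blocks, so they are distinguishable. For instance, the string 'p' is accepted from only p2.

No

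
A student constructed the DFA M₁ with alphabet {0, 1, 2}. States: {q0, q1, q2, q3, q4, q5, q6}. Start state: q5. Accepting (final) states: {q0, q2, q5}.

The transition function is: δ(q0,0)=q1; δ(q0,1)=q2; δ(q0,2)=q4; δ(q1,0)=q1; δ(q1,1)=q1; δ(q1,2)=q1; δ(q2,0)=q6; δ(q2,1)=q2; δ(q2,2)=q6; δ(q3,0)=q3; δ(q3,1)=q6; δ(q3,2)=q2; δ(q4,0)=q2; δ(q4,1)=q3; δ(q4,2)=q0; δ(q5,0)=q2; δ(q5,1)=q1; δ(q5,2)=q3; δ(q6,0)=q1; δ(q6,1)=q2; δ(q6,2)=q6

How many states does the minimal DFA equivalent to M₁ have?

5

States {q0,q4} cannot be reached from the start state, so discard them.
Initial partition by acceptance: {q2,q5} | {q1,q3,q6}.
On input 0, block {q2,q5} splits into {q2} and {q5}.
Split {q1,q3,q6} by δ(·,1) → {q1,q3} and {q6}.
Refine {q1,q3} on symbol 1: members go to different blocks, giving {q1} and {q3}.
Stable partition: {q2} | {q1} | {q5} | {q6} | {q3} — 5 equivalence classes.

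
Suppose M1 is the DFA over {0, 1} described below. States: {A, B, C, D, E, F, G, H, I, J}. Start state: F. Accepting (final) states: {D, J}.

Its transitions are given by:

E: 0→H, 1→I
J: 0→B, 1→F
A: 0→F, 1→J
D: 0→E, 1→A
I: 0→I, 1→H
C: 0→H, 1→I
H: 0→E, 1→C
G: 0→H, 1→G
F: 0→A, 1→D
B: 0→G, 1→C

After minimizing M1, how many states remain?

Initial partition by acceptance: {D,J} | {A,B,C,E,F,G,H,I}.
Refine {A,B,C,E,F,G,H,I} on symbol 1: members go to different blocks, giving {B,C,E,G,H,I} and {A,F}.
Stable partition: {D,J} | {B,C,E,G,H,I} | {A,F} — 3 equivalence classes.

3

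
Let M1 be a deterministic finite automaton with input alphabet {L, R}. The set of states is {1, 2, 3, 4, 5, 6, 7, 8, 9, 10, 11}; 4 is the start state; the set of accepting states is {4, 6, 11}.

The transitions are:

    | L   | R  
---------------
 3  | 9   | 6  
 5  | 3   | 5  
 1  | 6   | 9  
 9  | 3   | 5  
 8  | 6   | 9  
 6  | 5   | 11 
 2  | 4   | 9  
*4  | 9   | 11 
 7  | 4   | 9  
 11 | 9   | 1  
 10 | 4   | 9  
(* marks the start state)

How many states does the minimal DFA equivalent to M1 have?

States {2,7,8,10} cannot be reached from the start state, so discard them.
P0 = {4,6,11} | {1,3,5,9}.
Refine {4,6,11} on symbol R: members go to different blocks, giving {4,6} and {11}.
Refine {1,3,5,9} on symbol L: members go to different blocks, giving {3,5,9} and {1}.
Refine {3,5,9} on symbol R: members go to different blocks, giving {5,9} and {3}.
Stable partition: {4,6} | {5,9} | {11} | {1} | {3} — 5 equivalence classes.

5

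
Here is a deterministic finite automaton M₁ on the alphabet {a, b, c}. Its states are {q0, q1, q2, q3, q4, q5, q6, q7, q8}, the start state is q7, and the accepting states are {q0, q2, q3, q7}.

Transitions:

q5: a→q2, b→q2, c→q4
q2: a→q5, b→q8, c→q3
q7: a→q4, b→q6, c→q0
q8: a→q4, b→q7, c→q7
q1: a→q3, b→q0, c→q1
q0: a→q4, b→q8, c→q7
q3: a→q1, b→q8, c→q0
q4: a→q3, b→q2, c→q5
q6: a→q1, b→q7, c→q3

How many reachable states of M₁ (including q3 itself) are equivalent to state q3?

All states are reachable from the start state.
P0 = {q0,q2,q3,q7} | {q1,q4,q5,q6,q8}.
On input a, block {q1,q4,q5,q6,q8} splits into {q1,q4,q5} and {q6,q8}.
The partition is now stable with 3 blocks: {q0,q2,q3,q7} | {q1,q4,q5} | {q6,q8}.
The equivalence class containing q3 is {q0,q2,q3,q7}, of size 4.

4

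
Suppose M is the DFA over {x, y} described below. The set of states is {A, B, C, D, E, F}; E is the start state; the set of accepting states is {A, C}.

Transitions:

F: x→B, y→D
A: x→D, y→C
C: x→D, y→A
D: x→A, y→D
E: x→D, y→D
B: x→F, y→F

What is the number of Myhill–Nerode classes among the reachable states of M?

States {B,F} cannot be reached from the start state, so discard them.
P0 = {A,C} | {D,E}.
Refine {D,E} on symbol x: members go to different blocks, giving {D} and {E}.
Stable partition: {A,C} | {D} | {E} — 3 equivalence classes.

3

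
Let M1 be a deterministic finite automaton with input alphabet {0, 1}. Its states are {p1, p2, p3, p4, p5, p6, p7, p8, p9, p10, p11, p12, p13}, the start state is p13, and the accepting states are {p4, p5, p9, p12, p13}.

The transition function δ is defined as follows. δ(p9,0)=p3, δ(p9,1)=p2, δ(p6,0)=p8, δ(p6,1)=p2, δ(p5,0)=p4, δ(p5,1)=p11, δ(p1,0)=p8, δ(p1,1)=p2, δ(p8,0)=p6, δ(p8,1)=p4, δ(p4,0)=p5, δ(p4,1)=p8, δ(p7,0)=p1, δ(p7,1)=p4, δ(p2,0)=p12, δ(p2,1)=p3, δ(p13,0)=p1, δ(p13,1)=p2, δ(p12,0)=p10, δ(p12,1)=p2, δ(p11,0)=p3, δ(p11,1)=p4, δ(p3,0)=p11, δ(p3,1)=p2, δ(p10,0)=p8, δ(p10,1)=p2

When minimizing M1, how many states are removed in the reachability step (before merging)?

Starting at p13 and following transitions, the reachable set is {p1, p2, p3, p4, p5, p6, p8, p10, p11, p12, p13}. That leaves p7, p9 unreachable — 2 in total.

2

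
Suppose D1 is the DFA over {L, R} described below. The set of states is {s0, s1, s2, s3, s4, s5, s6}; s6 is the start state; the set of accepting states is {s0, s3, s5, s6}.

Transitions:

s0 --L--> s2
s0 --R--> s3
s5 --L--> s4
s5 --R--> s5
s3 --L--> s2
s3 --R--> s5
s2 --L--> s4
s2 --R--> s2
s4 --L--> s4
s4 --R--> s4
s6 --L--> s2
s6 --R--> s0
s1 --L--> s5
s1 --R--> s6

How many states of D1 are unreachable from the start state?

1

Starting at s6 and following transitions, the reachable set is {s0, s2, s3, s4, s5, s6}. That leaves s1 unreachable — 1 in total.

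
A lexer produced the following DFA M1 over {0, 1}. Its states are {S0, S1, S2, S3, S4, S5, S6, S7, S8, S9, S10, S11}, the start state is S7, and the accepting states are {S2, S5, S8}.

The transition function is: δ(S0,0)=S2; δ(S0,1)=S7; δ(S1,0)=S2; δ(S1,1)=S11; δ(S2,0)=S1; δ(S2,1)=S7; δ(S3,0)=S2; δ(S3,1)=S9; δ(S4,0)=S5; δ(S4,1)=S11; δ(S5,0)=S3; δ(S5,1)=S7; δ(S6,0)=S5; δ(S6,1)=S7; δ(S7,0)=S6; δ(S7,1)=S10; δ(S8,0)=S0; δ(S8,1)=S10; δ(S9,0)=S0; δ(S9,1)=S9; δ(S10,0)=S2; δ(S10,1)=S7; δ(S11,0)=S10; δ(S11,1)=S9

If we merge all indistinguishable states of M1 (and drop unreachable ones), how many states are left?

5

Reachable states from the start: {S0,S1,S2,S3,S5,S6,S7,S9,S10,S11}. Unreachable: {S4,S8} — drop them.
P0 = {S2,S5} | {S0,S1,S3,S6,S7,S9,S10,S11}.
Refine {S0,S1,S3,S6,S7,S9,S10,S11} on symbol 0: members go to different blocks, giving {S0,S1,S3,S6,S10} and {S7,S9,S11}.
Refine {S7,S9,S11} on symbol 1: members go to different blocks, giving {S9,S11} and {S7}.
Split {S0,S1,S3,S6,S10} by δ(·,1) → {S0,S6,S10} and {S1,S3}.
The partition is now stable with 5 blocks: {S2,S5} | {S0,S6,S10} | {S9,S11} | {S7} | {S1,S3}.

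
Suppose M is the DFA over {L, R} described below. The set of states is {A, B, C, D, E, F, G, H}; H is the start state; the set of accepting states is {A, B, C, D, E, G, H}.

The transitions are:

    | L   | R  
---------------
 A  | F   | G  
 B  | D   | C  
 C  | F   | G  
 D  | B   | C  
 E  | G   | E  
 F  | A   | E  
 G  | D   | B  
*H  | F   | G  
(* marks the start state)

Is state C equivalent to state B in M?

No

All states are reachable from the start state.
Initial partition by acceptance: {A,B,C,D,E,G,H} | {F}.
Refine {A,B,C,D,E,G,H} on symbol L: members go to different blocks, giving {B,D,E,G} and {A,C,H}.
On input R, block {B,D,E,G} splits into {B,D} and {E,G}.
Refine {E,G} on symbol L: members go to different blocks, giving {E} and {G}.
Stable partition: {B,D} | {F} | {A,C,H} | {E} | {G} — 5 equivalence classes.
C and B end up in different blocks, so they are distinguishable. For instance, the string 'L' is accepted from only B.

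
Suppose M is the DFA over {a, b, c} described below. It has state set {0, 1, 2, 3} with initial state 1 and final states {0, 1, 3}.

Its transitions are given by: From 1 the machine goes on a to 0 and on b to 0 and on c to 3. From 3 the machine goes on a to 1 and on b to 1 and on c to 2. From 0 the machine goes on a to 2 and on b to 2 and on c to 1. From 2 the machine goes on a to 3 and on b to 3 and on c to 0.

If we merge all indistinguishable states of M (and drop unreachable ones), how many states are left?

4

Initial partition by acceptance: {0,1,3} | {2}.
Refine {0,1,3} on symbol a: members go to different blocks, giving {1,3} and {0}.
Split {1,3} by δ(·,a) → {1} and {3}.
Stable partition: {1} | {2} | {0} | {3} — 4 equivalence classes.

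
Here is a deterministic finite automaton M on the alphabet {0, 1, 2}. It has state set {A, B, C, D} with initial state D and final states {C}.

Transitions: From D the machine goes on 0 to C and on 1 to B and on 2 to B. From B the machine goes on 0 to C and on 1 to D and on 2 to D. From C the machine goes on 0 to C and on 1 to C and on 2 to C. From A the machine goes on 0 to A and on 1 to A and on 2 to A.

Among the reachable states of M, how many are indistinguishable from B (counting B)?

2

Reachable states from the start: {B,C,D}. Unreachable: {A} — drop them.
P0 = {C} | {B,D}.
No further refinement is possible. Final partition (2 blocks): {C} | {B,D}.
The equivalence class containing B is {B,D}, of size 2.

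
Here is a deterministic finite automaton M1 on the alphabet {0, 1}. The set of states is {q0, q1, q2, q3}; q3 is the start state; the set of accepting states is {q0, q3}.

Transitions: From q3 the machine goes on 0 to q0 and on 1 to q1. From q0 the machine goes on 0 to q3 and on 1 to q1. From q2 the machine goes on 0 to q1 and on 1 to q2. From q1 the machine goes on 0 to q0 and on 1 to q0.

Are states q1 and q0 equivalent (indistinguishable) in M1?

No

Reachable states from the start: {q0,q1,q3}. Unreachable: {q2} — drop them.
Start with accepting vs non-accepting: {q0,q3} | {q1}.
Stable partition: {q0,q3} | {q1} — 2 equivalence classes.
q1 and q0 end up in different blocks, so they are distinguishable. For instance, the string 'ε' is accepted from only q0.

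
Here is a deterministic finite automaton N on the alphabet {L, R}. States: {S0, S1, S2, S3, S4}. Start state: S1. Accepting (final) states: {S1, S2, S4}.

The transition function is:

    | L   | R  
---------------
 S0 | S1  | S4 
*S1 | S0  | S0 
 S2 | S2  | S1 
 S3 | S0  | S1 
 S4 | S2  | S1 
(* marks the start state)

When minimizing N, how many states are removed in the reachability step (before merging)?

Starting at S1 and following transitions, the reachable set is {S0, S1, S2, S4}. That leaves S3 unreachable — 1 in total.

1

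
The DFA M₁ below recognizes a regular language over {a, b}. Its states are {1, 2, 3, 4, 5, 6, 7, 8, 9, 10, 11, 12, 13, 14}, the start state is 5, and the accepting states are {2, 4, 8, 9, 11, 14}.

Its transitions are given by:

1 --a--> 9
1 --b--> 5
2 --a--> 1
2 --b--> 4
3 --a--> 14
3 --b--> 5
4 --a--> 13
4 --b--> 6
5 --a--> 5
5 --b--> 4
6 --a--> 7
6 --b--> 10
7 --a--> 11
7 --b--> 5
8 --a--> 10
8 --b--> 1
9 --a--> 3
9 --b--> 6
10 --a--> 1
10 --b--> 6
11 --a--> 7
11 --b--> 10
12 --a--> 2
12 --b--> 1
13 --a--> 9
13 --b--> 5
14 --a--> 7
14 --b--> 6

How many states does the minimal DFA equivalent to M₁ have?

States {2,8,12} cannot be reached from the start state, so discard them.
Start with accepting vs non-accepting: {4,9,11,14} | {1,3,5,6,7,10,13}.
Refine {1,3,5,6,7,10,13} on symbol a: members go to different blocks, giving {1,3,7,13} and {5,6,10}.
Split {5,6,10} by δ(·,a) → {6,10} and {5}.
No further refinement is possible. Final partition (4 blocks): {4,9,11,14} | {1,3,7,13} | {6,10} | {5}.

4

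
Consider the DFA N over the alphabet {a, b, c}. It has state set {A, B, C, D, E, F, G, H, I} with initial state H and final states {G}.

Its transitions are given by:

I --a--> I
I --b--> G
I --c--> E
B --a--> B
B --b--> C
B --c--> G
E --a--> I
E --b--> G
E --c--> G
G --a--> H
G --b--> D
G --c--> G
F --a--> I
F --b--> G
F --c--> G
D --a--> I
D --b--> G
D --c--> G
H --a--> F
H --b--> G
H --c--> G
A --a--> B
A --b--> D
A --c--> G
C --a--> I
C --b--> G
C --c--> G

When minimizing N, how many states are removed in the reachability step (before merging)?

3

No path from H leads to A, B, C; the other 6 states are all reachable.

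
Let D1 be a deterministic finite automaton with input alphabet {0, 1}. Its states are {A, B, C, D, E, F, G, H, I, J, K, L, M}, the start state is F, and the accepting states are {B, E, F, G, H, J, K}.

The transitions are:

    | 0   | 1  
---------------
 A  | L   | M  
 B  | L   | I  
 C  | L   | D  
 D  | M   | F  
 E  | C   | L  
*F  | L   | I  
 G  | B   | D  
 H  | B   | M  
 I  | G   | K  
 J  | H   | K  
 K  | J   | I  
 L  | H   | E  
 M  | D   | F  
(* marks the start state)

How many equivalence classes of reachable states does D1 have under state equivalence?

9

States {A} cannot be reached from the start state, so discard them.
Start with accepting vs non-accepting: {B,E,F,G,H,J,K} | {C,D,I,L,M}.
Split {B,E,F,G,H,J,K} by δ(·,0) → {G,H,J,K} and {B,E,F}.
Refine {G,H,J,K} on symbol 0: members go to different blocks, giving {G,H} and {J,K}.
Split {C,D,I,L,M} by δ(·,0) → {C,D,M} and {I,L}.
Refine {C,D,M} on symbol 0: members go to different blocks, giving {D,M} and {C}.
Refine {B,E,F} on symbol 0: members go to different blocks, giving {B,F} and {E}.
Refine {J,K} on symbol 0: members go to different blocks, giving {J} and {K}.
Split {I,L} by δ(·,1) → {I} and {L}.
Stable partition: {G,H} | {D,M} | {B,F} | {J} | {I} | {C} | {E} | {K} | {L} — 9 equivalence classes.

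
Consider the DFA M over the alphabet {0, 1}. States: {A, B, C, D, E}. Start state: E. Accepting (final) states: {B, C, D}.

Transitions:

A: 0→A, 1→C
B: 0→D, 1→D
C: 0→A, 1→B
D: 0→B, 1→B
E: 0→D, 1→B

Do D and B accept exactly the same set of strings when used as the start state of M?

Reachable states from the start: {B,D,E}. Unreachable: {A,C} — drop them.
P0 = {B,D} | {E}.
Stable partition: {B,D} | {E} — 2 equivalence classes.
D and B lie in the same block of the stable partition, so they are equivalent — no string distinguishes them.

Yes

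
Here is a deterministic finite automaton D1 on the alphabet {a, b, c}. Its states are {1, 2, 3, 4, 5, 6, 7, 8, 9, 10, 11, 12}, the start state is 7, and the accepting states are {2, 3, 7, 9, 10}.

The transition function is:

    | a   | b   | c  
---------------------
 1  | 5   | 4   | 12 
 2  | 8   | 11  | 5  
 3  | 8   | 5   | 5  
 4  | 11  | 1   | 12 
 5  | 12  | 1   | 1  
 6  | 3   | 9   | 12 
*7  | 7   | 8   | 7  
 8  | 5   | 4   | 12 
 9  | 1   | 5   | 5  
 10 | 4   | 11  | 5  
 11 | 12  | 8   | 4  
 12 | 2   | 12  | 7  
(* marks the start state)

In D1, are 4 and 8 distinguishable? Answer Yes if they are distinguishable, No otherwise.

No

First remove the unreachable states {3,6,9,10}; 8 states remain.
P0 = {2,7} | {1,4,5,8,11,12}.
Refine {2,7} on symbol a: members go to different blocks, giving {2} and {7}.
Split {1,4,5,8,11,12} by δ(·,a) → {1,4,5,8,11} and {12}.
Split {1,4,5,8,11} by δ(·,a) → {1,4,8} and {5,11}.
The partition is now stable with 5 blocks: {2} | {1,4,8} | {7} | {12} | {5,11}.
4 and 8 lie in the same block of the stable partition, so they are equivalent — no string distinguishes them.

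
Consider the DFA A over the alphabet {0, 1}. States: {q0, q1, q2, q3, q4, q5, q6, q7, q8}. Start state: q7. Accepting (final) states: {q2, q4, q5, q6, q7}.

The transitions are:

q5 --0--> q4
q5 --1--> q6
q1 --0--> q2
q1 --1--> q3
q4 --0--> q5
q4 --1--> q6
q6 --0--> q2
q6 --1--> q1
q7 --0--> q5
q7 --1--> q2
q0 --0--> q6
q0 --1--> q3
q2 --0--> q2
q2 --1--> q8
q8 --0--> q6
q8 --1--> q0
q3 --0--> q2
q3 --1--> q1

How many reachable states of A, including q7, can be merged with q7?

All states are reachable from the start state.
Initial partition by acceptance: {q2,q4,q5,q6,q7} | {q0,q1,q3,q8}.
On input 1, block {q2,q4,q5,q6,q7} splits into {q4,q5,q7} and {q2,q6}.
The partition is now stable with 3 blocks: {q4,q5,q7} | {q0,q1,q3,q8} | {q2,q6}.
State q7 belongs to the block {q4,q5,q7}, which has 3 states.

3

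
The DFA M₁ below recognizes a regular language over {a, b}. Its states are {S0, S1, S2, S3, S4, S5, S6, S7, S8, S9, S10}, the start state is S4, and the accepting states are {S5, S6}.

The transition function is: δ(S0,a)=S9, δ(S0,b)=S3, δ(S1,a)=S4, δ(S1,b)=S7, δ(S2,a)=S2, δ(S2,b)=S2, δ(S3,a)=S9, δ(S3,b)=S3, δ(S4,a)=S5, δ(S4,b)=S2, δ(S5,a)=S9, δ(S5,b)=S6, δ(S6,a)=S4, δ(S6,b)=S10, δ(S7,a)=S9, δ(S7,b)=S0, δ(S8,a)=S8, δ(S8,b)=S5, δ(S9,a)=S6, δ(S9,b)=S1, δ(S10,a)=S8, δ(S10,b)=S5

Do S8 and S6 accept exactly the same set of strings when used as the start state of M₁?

Every state is reachable, so we keep all 11.
Start with accepting vs non-accepting: {S5,S6} | {S0,S1,S2,S3,S4,S7,S8,S9,S10}.
On input b, block {S5,S6} splits into {S5} and {S6}.
On input a, block {S0,S1,S2,S3,S4,S7,S8,S9,S10} splits into {S0,S1,S2,S3,S7,S8,S10} and {S4} and {S9}.
Split {S0,S1,S2,S3,S7,S8,S10} by δ(·,a) → {S0,S3,S7} and {S2,S8,S10} and {S1}.
On input b, block {S2,S8,S10} splits into {S8,S10} and {S2}.
The partition is now stable with 8 blocks: {S5} | {S0,S3,S7} | {S6} | {S4} | {S9} | {S8,S10} | {S1} | {S2}.
S8 and S6 end up in different blocks, so they are distinguishable. For instance, the string 'ε' is accepted from only S6.

No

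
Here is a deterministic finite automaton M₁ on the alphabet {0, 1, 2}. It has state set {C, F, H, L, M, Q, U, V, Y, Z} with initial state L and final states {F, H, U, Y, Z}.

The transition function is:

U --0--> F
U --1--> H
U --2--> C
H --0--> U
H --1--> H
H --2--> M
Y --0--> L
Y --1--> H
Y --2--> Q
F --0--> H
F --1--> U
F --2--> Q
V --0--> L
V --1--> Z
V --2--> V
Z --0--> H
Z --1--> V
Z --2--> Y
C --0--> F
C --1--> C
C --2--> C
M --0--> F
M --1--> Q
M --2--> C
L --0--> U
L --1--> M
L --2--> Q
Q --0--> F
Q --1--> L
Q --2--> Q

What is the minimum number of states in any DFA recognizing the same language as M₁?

First remove the unreachable states {V,Y,Z}; 7 states remain.
P0 = {F,H,U} | {C,L,M,Q}.
No further refinement is possible. Final partition (2 blocks): {F,H,U} | {C,L,M,Q}.

2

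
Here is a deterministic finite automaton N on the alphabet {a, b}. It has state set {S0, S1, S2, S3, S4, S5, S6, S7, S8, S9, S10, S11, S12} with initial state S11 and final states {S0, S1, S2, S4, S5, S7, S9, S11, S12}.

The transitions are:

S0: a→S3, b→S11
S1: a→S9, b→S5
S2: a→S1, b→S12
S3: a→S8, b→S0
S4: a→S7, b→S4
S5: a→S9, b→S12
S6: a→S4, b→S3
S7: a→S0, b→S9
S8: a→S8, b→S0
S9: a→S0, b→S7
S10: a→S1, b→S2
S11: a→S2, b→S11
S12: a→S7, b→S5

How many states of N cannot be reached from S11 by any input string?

3

Starting at S11 and following transitions, the reachable set is {S0, S1, S2, S3, S5, S7, S8, S9, S11, S12}. That leaves S4, S6, S10 unreachable — 3 in total.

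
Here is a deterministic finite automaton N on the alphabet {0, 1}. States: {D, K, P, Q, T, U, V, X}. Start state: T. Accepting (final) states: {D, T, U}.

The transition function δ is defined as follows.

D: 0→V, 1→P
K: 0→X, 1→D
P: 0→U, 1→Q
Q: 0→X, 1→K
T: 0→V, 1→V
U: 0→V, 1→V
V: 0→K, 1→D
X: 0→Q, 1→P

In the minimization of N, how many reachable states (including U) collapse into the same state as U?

Every state is reachable, so we keep all 8.
P0 = {D,T,U} | {K,P,Q,V,X}.
On input 0, block {K,P,Q,V,X} splits into {K,Q,V,X} and {P}.
On input 1, block {D,T,U} splits into {T,U} and {D}.
Refine {K,Q,V,X} on symbol 1: members go to different blocks, giving {K,V} and {Q} and {X}.
On input 0, block {K,V} splits into {V} and {K}.
No further refinement is possible. Final partition (7 blocks): {T,U} | {V} | {P} | {D} | {Q} | {X} | {K}.
The equivalence class containing U is {T,U}, of size 2.

2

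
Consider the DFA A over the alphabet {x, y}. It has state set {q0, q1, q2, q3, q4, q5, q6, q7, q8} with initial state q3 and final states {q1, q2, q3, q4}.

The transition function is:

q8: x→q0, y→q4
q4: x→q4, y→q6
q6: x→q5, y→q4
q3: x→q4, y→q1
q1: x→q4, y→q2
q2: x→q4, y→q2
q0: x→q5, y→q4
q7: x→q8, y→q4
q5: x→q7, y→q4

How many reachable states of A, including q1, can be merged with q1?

P0 = {q1,q2,q3,q4} | {q0,q5,q6,q7,q8}.
Refine {q1,q2,q3,q4} on symbol y: members go to different blocks, giving {q1,q2,q3} and {q4}.
The partition is now stable with 3 blocks: {q1,q2,q3} | {q0,q5,q6,q7,q8} | {q4}.
State q1 belongs to the block {q1,q2,q3}, which has 3 states.

3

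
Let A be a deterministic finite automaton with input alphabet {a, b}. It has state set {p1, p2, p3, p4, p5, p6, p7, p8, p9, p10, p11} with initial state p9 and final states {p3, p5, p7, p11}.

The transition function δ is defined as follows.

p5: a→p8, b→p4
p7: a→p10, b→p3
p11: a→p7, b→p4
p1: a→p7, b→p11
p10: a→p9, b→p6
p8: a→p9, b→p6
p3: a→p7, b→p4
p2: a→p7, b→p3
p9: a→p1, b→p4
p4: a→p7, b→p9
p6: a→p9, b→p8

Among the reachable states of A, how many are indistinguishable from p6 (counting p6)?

3

States {p2,p5} cannot be reached from the start state, so discard them.
P0 = {p3,p7,p11} | {p1,p4,p6,p8,p9,p10}.
Split {p3,p7,p11} by δ(·,a) → {p3,p11} and {p7}.
Split {p1,p4,p6,p8,p9,p10} by δ(·,a) → {p6,p8,p9,p10} and {p1,p4}.
Refine {p6,p8,p9,p10} on symbol a: members go to different blocks, giving {p6,p8,p10} and {p9}.
Refine {p1,p4} on symbol b: members go to different blocks, giving {p1} and {p4}.
Stable partition: {p3,p11} | {p6,p8,p10} | {p7} | {p1} | {p9} | {p4} — 6 equivalence classes.
The equivalence class containing p6 is {p6,p8,p10}, of size 3.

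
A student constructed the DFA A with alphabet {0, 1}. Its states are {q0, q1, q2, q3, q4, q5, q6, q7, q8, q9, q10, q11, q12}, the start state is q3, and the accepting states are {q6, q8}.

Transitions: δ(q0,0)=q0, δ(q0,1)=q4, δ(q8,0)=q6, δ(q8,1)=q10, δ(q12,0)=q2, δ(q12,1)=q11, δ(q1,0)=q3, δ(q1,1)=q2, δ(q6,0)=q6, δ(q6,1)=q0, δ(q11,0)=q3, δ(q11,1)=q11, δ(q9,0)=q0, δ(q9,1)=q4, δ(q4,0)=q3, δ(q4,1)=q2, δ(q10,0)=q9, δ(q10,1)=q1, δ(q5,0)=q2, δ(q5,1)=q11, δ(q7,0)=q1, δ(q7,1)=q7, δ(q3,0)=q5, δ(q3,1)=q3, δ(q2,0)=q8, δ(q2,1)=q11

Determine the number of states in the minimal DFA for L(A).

States {q7,q12} cannot be reached from the start state, so discard them.
Start with accepting vs non-accepting: {q6,q8} | {q0,q1,q2,q3,q4,q5,q9,q10,q11}.
Split {q0,q1,q2,q3,q4,q5,q9,q10,q11} by δ(·,0) → {q0,q1,q3,q4,q5,q9,q10,q11} and {q2}.
On input 0, block {q0,q1,q3,q4,q5,q9,q10,q11} splits into {q0,q1,q3,q4,q9,q10,q11} and {q5}.
Refine {q0,q1,q3,q4,q9,q10,q11} on symbol 0: members go to different blocks, giving {q0,q1,q4,q9,q10,q11} and {q3}.
Split {q0,q1,q4,q9,q10,q11} by δ(·,0) → {q0,q9,q10} and {q1,q4,q11}.
On input 1, block {q1,q4,q11} splits into {q1,q4} and {q11}.
The partition is now stable with 7 blocks: {q6,q8} | {q0,q9,q10} | {q2} | {q5} | {q3} | {q1,q4} | {q11}.

7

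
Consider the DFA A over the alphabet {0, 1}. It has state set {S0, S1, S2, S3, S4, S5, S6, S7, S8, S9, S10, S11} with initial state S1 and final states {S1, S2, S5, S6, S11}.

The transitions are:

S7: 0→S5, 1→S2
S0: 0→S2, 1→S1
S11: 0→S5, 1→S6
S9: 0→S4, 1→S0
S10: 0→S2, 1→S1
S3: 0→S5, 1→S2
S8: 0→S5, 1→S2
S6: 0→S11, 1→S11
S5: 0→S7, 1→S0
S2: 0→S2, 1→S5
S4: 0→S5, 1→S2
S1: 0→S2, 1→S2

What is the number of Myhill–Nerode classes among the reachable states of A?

First remove the unreachable states {S3,S4,S6,S8,S9,S10,S11}; 5 states remain.
Start with accepting vs non-accepting: {S1,S2,S5} | {S0,S7}.
Refine {S1,S2,S5} on symbol 0: members go to different blocks, giving {S1,S2} and {S5}.
On input 1, block {S1,S2} splits into {S1} and {S2}.
On input 0, block {S0,S7} splits into {S0} and {S7}.
The partition is now stable with 5 blocks: {S1} | {S0} | {S5} | {S2} | {S7}.

5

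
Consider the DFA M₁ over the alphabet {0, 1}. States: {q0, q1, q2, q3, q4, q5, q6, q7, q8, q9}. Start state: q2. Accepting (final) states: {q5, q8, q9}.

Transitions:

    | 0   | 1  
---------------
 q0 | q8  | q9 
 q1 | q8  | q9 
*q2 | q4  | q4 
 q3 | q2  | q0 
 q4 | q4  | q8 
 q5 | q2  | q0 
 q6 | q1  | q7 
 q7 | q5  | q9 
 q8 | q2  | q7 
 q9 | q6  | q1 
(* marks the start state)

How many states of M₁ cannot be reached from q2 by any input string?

No path from q2 leads to q3; the other 9 states are all reachable.

1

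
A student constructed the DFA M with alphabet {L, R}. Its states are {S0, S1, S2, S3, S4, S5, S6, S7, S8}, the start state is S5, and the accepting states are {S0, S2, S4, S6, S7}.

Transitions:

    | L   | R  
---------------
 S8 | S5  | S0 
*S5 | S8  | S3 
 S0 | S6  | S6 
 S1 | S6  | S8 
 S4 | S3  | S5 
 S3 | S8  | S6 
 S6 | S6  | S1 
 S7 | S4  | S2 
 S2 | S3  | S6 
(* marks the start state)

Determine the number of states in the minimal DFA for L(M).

6

First remove the unreachable states {S2,S4,S7}; 6 states remain.
P0 = {S0,S6} | {S1,S3,S5,S8}.
Refine {S0,S6} on symbol R: members go to different blocks, giving {S0} and {S6}.
Refine {S1,S3,S5,S8} on symbol L: members go to different blocks, giving {S3,S5,S8} and {S1}.
Split {S3,S5,S8} by δ(·,R) → {S3} and {S5} and {S8}.
Stable partition: {S0} | {S3} | {S6} | {S1} | {S5} | {S8} — 6 equivalence classes.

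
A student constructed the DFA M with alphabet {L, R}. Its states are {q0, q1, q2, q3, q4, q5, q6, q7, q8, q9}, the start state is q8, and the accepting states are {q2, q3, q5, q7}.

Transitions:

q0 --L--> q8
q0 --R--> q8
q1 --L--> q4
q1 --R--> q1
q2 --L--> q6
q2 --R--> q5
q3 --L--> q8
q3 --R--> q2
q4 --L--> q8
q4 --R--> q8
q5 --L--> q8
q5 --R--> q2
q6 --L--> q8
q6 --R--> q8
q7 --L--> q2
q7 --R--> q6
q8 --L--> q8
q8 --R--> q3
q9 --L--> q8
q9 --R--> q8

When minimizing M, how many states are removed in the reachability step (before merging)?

Starting at q8 and following transitions, the reachable set is {q2, q3, q5, q6, q8}. That leaves q0, q1, q4, q7, q9 unreachable — 5 in total.

5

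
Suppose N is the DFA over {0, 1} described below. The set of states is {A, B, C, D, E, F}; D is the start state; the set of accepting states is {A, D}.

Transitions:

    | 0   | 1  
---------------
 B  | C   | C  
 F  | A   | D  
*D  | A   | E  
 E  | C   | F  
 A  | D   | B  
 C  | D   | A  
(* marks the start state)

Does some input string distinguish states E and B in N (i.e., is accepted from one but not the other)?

No

All states are reachable from the start state.
Initial partition by acceptance: {A,D} | {B,C,E,F}.
Split {B,C,E,F} by δ(·,0) → {B,E} and {C,F}.
Stable partition: {A,D} | {B,E} | {C,F} — 3 equivalence classes.
E and B lie in the same block of the stable partition, so they are equivalent — no string distinguishes them.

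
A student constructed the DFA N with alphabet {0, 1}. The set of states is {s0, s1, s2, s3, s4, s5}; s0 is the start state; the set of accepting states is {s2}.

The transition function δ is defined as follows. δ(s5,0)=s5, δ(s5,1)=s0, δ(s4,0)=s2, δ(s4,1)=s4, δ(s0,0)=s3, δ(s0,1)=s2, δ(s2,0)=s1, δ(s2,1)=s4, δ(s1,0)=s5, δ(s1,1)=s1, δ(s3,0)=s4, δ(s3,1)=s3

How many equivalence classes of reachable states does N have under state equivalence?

All states are reachable from the start state.
Initial partition by acceptance: {s2} | {s0,s1,s3,s4,s5}.
Refine {s0,s1,s3,s4,s5} on symbol 0: members go to different blocks, giving {s0,s1,s3,s5} and {s4}.
Split {s0,s1,s3,s5} by δ(·,0) → {s0,s1,s5} and {s3}.
On input 0, block {s0,s1,s5} splits into {s1,s5} and {s0}.
On input 1, block {s1,s5} splits into {s1} and {s5}.
The partition is now stable with 6 blocks: {s2} | {s1} | {s4} | {s3} | {s0} | {s5}.

6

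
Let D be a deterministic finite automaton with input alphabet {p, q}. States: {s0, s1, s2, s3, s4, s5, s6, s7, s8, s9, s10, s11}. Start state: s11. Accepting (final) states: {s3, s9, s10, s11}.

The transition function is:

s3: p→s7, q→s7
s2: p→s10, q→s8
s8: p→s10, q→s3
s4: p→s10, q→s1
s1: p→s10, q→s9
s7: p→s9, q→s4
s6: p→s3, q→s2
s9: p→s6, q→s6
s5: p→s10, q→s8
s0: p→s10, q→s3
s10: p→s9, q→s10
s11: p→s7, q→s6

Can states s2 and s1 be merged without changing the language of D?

No

First remove the unreachable states {s0,s5}; 10 states remain.
P0 = {s3,s9,s10,s11} | {s1,s2,s4,s6,s7,s8}.
On input p, block {s3,s9,s10,s11} splits into {s3,s9,s11} and {s10}.
Refine {s1,s2,s4,s6,s7,s8} on symbol p: members go to different blocks, giving {s1,s2,s4,s8} and {s6,s7}.
Split {s1,s2,s4,s8} by δ(·,q) → {s1,s8} and {s2,s4}.
No further refinement is possible. Final partition (5 blocks): {s3,s9,s11} | {s1,s8} | {s10} | {s6,s7} | {s2,s4}.
s2 and s1 end up in different blocks, so they are distinguishable. For instance, the string 'q' is accepted from only s1.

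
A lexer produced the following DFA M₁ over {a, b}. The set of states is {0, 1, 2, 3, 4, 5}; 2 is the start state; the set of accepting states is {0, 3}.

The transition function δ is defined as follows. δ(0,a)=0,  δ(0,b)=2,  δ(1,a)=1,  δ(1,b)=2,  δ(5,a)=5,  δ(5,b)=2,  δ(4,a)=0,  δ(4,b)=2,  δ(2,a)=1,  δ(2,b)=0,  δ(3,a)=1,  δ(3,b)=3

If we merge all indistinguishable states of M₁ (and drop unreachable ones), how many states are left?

3

First remove the unreachable states {3,4,5}; 3 states remain.
Start with accepting vs non-accepting: {0} | {1,2}.
Refine {1,2} on symbol b: members go to different blocks, giving {1} and {2}.
The partition is now stable with 3 blocks: {0} | {1} | {2}.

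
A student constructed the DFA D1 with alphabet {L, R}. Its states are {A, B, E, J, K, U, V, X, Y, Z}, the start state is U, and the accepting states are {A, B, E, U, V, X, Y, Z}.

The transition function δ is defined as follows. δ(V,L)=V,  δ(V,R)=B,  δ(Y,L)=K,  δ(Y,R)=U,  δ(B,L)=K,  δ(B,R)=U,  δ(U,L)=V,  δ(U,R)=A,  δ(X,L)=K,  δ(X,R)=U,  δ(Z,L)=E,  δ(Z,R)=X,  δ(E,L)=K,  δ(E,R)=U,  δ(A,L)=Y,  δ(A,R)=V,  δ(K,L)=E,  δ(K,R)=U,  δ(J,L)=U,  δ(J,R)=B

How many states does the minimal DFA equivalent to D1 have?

5

Reachable states from the start: {A,B,E,K,U,V,Y}. Unreachable: {J,X,Z} — drop them.
Initial partition by acceptance: {A,B,E,U,V,Y} | {K}.
On input L, block {A,B,E,U,V,Y} splits into {B,E,Y} and {A,U,V}.
Split {A,U,V} by δ(·,L) → {U,V} and {A}.
Split {U,V} by δ(·,R) → {U} and {V}.
No further refinement is possible. Final partition (5 blocks): {B,E,Y} | {K} | {U} | {A} | {V}.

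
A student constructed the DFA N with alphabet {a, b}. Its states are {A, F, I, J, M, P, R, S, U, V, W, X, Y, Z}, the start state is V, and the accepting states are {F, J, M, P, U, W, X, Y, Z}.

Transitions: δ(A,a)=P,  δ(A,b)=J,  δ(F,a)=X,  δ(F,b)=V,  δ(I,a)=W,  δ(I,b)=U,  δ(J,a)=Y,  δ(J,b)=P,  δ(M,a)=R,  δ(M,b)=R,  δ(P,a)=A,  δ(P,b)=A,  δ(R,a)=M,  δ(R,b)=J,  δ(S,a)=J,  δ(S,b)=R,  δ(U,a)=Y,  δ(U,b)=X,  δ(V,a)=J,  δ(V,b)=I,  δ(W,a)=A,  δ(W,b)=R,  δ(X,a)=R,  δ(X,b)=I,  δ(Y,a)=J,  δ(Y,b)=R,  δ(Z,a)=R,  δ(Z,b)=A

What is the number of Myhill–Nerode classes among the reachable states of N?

5

First remove the unreachable states {F,S,Z}; 11 states remain.
P0 = {J,M,P,U,W,X,Y} | {A,I,R,V}.
On input a, block {J,M,P,U,W,X,Y} splits into {M,P,W,X} and {J,U,Y}.
Split {A,I,R,V} by δ(·,a) → {A,I,R} and {V}.
On input b, block {J,U,Y} splits into {J,U} and {Y}.
The partition is now stable with 5 blocks: {M,P,W,X} | {A,I,R} | {J,U} | {V} | {Y}.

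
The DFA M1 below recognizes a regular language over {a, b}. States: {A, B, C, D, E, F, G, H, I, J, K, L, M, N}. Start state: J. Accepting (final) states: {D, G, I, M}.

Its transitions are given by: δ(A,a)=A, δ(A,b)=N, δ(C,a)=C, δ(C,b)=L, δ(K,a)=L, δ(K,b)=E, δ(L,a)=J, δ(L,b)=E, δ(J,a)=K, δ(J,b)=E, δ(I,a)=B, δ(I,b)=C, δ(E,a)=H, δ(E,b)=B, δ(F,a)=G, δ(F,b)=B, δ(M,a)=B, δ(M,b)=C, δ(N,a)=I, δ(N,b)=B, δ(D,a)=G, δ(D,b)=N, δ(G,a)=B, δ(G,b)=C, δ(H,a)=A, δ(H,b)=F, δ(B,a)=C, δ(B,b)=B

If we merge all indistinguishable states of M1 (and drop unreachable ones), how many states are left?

Reachable states from the start: {A,B,C,E,F,G,H,I,J,K,L,N}. Unreachable: {D,M} — drop them.
Initial partition by acceptance: {G,I} | {A,B,C,E,F,H,J,K,L,N}.
On input a, block {A,B,C,E,F,H,J,K,L,N} splits into {A,B,C,E,H,J,K,L} and {F,N}.
Refine {A,B,C,E,H,J,K,L} on symbol b: members go to different blocks, giving {B,C,E,J,K,L} and {A,H}.
On input a, block {B,C,E,J,K,L} splits into {B,C,J,K,L} and {E}.
Split {B,C,J,K,L} by δ(·,b) → {J,K,L} and {B,C}.
On input b, block {B,C} splits into {B} and {C}.
Stable partition: {G,I} | {J,K,L} | {F,N} | {A,H} | {E} | {B} | {C} — 7 equivalence classes.

7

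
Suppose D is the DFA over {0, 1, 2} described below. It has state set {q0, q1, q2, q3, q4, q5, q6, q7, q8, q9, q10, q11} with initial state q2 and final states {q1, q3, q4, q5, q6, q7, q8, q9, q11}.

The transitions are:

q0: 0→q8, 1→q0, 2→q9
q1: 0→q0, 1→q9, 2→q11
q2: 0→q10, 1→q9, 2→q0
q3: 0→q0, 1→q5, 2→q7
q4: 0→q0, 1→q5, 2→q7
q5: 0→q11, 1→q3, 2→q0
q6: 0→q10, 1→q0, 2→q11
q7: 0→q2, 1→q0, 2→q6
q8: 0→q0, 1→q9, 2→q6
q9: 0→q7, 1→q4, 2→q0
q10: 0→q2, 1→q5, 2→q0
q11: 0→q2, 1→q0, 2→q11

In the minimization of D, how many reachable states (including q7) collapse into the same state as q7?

States {q1} cannot be reached from the start state, so discard them.
P0 = {q3,q4,q5,q6,q7,q8,q9,q11} | {q0,q2,q10}.
On input 0, block {q3,q4,q5,q6,q7,q8,q9,q11} splits into {q3,q4,q6,q7,q8,q11} and {q5,q9}.
Split {q3,q4,q6,q7,q8,q11} by δ(·,1) → {q3,q4,q8} and {q6,q7,q11}.
On input 0, block {q0,q2,q10} splits into {q2,q10} and {q0}.
Stable partition: {q3,q4,q8} | {q2,q10} | {q5,q9} | {q6,q7,q11} | {q0} — 5 equivalence classes.
State q7 belongs to the block {q6,q7,q11}, which has 3 states.

3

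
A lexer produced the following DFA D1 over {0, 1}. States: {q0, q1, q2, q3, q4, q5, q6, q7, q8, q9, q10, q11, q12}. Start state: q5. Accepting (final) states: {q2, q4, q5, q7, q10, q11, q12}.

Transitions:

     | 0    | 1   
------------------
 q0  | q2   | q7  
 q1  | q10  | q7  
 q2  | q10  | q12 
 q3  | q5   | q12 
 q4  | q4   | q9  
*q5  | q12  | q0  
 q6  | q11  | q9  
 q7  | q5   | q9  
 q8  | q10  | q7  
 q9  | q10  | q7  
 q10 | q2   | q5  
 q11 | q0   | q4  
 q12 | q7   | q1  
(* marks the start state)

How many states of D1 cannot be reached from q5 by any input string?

5

Starting at q5 and following transitions, the reachable set is {q0, q1, q2, q5, q7, q9, q10, q12}. That leaves q3, q4, q6, q8, q11 unreachable — 5 in total.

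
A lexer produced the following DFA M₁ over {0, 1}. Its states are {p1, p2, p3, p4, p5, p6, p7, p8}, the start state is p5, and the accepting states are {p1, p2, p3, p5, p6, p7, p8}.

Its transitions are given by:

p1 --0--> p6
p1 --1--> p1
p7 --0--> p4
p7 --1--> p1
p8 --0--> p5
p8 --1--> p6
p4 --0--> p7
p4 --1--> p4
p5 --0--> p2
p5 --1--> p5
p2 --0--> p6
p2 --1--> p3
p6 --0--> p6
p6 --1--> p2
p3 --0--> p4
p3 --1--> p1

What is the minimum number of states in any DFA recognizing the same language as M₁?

First remove the unreachable states {p8}; 7 states remain.
P0 = {p1,p2,p3,p5,p6,p7} | {p4}.
On input 0, block {p1,p2,p3,p5,p6,p7} splits into {p1,p2,p5,p6} and {p3,p7}.
Split {p1,p2,p5,p6} by δ(·,1) → {p1,p5,p6} and {p2}.
On input 0, block {p1,p5,p6} splits into {p1,p6} and {p5}.
On input 1, block {p1,p6} splits into {p1} and {p6}.
The partition is now stable with 6 blocks: {p1} | {p4} | {p3,p7} | {p2} | {p5} | {p6}.

6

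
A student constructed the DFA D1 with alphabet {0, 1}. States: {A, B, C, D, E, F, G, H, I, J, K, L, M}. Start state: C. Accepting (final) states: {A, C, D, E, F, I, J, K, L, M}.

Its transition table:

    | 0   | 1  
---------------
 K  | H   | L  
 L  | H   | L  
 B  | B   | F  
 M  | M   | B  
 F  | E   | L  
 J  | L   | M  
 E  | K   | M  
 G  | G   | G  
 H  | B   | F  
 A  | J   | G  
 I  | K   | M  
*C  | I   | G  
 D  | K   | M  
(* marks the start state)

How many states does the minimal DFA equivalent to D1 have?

Reachable states from the start: {B,C,E,F,G,H,I,K,L,M}. Unreachable: {A,D,J} — drop them.
P0 = {C,E,F,I,K,L,M} | {B,G,H}.
Split {C,E,F,I,K,L,M} by δ(·,0) → {C,E,F,I,M} and {K,L}.
Split {C,E,F,I,M} by δ(·,0) → {C,F,M} and {E,I}.
Refine {C,F,M} on symbol 0: members go to different blocks, giving {C,F} and {M}.
Refine {C,F} on symbol 1: members go to different blocks, giving {C} and {F}.
Refine {B,G,H} on symbol 1: members go to different blocks, giving {B,H} and {G}.
The partition is now stable with 7 blocks: {C} | {B,H} | {K,L} | {E,I} | {M} | {F} | {G}.

7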